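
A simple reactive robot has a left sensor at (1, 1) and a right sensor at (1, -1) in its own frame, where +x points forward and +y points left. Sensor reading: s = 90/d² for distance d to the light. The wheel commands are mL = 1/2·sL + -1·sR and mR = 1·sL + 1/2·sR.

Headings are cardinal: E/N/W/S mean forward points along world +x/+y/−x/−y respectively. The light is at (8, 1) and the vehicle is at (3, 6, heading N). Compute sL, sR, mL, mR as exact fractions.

5/4 45/26 -115/104 55/26

left sensor world pos  = (2, 7); dL² = 72
right sensor world pos = (4, 7); dR² = 52
sL = 90/72 = 5/4
sR = 90/52 = 45/26
mL = 1/2·sL + -1·sR = -115/104
mR = 1·sL + 1/2·sR = 55/26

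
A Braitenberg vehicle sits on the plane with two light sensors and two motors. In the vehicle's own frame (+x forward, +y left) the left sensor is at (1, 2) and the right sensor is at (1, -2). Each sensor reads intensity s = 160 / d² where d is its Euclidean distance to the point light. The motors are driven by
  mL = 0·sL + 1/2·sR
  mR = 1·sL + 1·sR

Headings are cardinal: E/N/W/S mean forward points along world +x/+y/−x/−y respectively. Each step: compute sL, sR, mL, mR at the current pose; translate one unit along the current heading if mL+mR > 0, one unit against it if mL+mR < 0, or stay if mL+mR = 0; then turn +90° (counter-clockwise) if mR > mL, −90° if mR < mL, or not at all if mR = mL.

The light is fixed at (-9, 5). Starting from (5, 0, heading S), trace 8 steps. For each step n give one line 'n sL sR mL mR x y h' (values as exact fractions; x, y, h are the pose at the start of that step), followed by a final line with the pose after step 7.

0 40/73 8/9 4/9 944/657 5 0 S
1 160/241 160/289 80/289 84800/69649 5 -1 E
2 80/97 80/157 40/157 20320/15229 6 -1 N
3 32/49 32/41 16/41 2880/2009 6 0 W
4 40/73 8/9 4/9 944/657 5 0 S
5 160/241 160/289 80/289 84800/69649 5 -1 E
6 80/97 80/157 40/157 20320/15229 6 -1 N
7 32/49 32/41 16/41 2880/2009 6 0 W
final 5 0 S

n=0: pose=(5,0,S); sL=40/73, sR=8/9; mL=4/9, mR=944/657; mL+mR=412/219 → advance +1; mR−mL=652/657 → turn +1·90°
n=1: pose=(5,-1,E); sL=160/241, sR=160/289; mL=80/289, mR=84800/69649; mL+mR=104080/69649 → advance +1; mR−mL=65520/69649 → turn +1·90°
n=2: pose=(6,-1,N); sL=80/97, sR=80/157; mL=40/157, mR=20320/15229; mL+mR=24200/15229 → advance +1; mR−mL=16440/15229 → turn +1·90°
n=3: pose=(6,0,W); sL=32/49, sR=32/41; mL=16/41, mR=2880/2009; mL+mR=3664/2009 → advance +1; mR−mL=2096/2009 → turn +1·90°
n=4: pose=(5,0,S); sL=40/73, sR=8/9; mL=4/9, mR=944/657; mL+mR=412/219 → advance +1; mR−mL=652/657 → turn +1·90°
n=5: pose=(5,-1,E); sL=160/241, sR=160/289; mL=80/289, mR=84800/69649; mL+mR=104080/69649 → advance +1; mR−mL=65520/69649 → turn +1·90°
n=6: pose=(6,-1,N); sL=80/97, sR=80/157; mL=40/157, mR=20320/15229; mL+mR=24200/15229 → advance +1; mR−mL=16440/15229 → turn +1·90°
n=7: pose=(6,0,W); sL=32/49, sR=32/41; mL=16/41, mR=2880/2009; mL+mR=3664/2009 → advance +1; mR−mL=2096/2009 → turn +1·90°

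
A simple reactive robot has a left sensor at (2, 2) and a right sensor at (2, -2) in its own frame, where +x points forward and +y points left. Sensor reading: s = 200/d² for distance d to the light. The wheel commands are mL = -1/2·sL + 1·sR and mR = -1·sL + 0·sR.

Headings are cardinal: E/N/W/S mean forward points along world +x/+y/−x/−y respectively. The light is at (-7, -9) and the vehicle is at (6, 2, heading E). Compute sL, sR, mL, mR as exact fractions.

100/197 100/153 12050/30141 -100/197

left sensor world pos  = (8, 4); dL² = 394
right sensor world pos = (8, 0); dR² = 306
sL = 200/394 = 100/197
sR = 200/306 = 100/153
mL = -1/2·sL + 1·sR = 12050/30141
mR = -1·sL + 0·sR = -100/197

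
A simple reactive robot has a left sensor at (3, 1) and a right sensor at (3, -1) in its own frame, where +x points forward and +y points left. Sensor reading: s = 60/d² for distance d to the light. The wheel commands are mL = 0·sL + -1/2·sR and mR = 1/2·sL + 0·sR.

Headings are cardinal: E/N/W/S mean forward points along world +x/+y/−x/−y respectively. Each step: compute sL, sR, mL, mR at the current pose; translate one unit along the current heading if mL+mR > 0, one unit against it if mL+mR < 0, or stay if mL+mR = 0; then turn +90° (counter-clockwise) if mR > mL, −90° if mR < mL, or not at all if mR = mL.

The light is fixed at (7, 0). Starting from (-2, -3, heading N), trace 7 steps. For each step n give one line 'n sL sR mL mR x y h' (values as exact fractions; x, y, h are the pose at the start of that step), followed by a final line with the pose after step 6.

n=0: pose=(-2,-3,N); sL=3/5, sR=15/16; mL=-15/32, mR=3/10; mL+mR=-27/160 → advance -1; mR−mL=123/160 → turn +1·90°
n=1: pose=(-2,-4,W); sL=60/169, sR=20/51; mL=-10/51, mR=30/169; mL+mR=-160/8619 → advance -1; mR−mL=3220/8619 → turn +1·90°
n=2: pose=(-1,-4,S); sL=30/49, sR=6/13; mL=-3/13, mR=15/49; mL+mR=48/637 → advance +1; mR−mL=342/637 → turn +1·90°
n=3: pose=(-1,-5,E); sL=60/41, sR=60/61; mL=-30/61, mR=30/41; mL+mR=600/2501 → advance +1; mR−mL=3060/2501 → turn +1·90°
n=4: pose=(0,-5,N); sL=15/17, sR=3/2; mL=-3/4, mR=15/34; mL+mR=-21/68 → advance -1; mR−mL=81/68 → turn +1·90°
n=5: pose=(0,-6,W); sL=60/149, sR=12/25; mL=-6/25, mR=30/149; mL+mR=-144/3725 → advance -1; mR−mL=1644/3725 → turn +1·90°
n=6: pose=(1,-6,S); sL=30/53, sR=6/13; mL=-3/13, mR=15/53; mL+mR=36/689 → advance +1; mR−mL=354/689 → turn +1·90°

0 3/5 15/16 -15/32 3/10 -2 -3 N
1 60/169 20/51 -10/51 30/169 -2 -4 W
2 30/49 6/13 -3/13 15/49 -1 -4 S
3 60/41 60/61 -30/61 30/41 -1 -5 E
4 15/17 3/2 -3/4 15/34 0 -5 N
5 60/149 12/25 -6/25 30/149 0 -6 W
6 30/53 6/13 -3/13 15/53 1 -6 S
final 1 -7 E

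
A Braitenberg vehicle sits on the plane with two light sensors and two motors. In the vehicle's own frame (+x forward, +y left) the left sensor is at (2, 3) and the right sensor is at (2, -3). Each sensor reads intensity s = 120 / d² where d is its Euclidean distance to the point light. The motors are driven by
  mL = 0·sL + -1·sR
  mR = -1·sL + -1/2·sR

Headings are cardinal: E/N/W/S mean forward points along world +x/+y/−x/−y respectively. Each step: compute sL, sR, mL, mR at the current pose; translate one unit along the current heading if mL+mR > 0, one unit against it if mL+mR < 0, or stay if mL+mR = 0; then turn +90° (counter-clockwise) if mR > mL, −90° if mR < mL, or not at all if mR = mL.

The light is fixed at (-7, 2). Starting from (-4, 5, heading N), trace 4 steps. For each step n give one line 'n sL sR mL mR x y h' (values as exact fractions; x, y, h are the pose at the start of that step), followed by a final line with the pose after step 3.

0 24/5 120/61 -120/61 -1764/305 -4 5 N
1 12/5 60/13 -60/13 -306/65 -4 4 E
2 24/5 120 -120 -324/5 -5 4 S
3 30/13 15/2 -15/2 -315/52 -5 5 E
final -6 5 N

n=0: pose=(-4,5,N); sL=24/5, sR=120/61; mL=-120/61, mR=-1764/305; mL+mR=-2364/305 → advance -1; mR−mL=-1164/305 → turn -1·90°
n=1: pose=(-4,4,E); sL=12/5, sR=60/13; mL=-60/13, mR=-306/65; mL+mR=-606/65 → advance -1; mR−mL=-6/65 → turn -1·90°
n=2: pose=(-5,4,S); sL=24/5, sR=120; mL=-120, mR=-324/5; mL+mR=-924/5 → advance -1; mR−mL=276/5 → turn +1·90°
n=3: pose=(-5,5,E); sL=30/13, sR=15/2; mL=-15/2, mR=-315/52; mL+mR=-705/52 → advance -1; mR−mL=75/52 → turn +1·90°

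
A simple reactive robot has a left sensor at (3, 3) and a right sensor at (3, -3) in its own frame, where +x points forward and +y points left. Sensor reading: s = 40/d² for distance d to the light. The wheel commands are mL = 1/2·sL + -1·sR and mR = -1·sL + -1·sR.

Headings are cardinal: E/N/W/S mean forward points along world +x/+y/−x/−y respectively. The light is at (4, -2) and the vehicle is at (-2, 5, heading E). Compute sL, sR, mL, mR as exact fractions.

40/109 8/5 -772/545 -1072/545

left sensor world pos  = (1, 8); dL² = 109
right sensor world pos = (1, 2); dR² = 25
sL = 40/109 = 40/109
sR = 40/25 = 8/5
mL = 1/2·sL + -1·sR = -772/545
mR = -1·sL + -1·sR = -1072/545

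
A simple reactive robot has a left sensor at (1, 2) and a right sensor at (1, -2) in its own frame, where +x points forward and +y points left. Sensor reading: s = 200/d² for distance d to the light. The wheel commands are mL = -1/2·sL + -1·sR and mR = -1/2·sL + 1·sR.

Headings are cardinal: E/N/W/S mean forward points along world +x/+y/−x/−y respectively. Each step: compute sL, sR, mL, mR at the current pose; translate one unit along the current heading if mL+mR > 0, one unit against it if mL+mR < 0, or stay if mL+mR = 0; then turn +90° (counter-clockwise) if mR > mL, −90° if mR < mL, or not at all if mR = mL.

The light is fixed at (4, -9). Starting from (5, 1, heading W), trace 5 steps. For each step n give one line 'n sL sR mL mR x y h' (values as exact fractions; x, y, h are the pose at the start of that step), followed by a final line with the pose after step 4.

n=0: pose=(5,1,W); sL=25/8, sR=25/18; mL=-425/144, mR=-25/144; mL+mR=-25/8 → advance -1; mR−mL=25/9 → turn +1·90°
n=1: pose=(6,1,S); sL=200/97, sR=200/81; mL=-27500/7857, mR=11300/7857; mL+mR=-200/97 → advance -1; mR−mL=400/81 → turn +1·90°
n=2: pose=(6,2,E); sL=100/89, sR=20/9; mL=-2230/801, mR=1330/801; mL+mR=-100/89 → advance -1; mR−mL=40/9 → turn +1·90°
n=3: pose=(5,2,N); sL=40/29, sR=200/153; mL=-8860/4437, mR=2740/4437; mL+mR=-40/29 → advance -1; mR−mL=400/153 → turn +1·90°
n=4: pose=(5,1,W); sL=25/8, sR=25/18; mL=-425/144, mR=-25/144; mL+mR=-25/8 → advance -1; mR−mL=25/9 → turn +1·90°

0 25/8 25/18 -425/144 -25/144 5 1 W
1 200/97 200/81 -27500/7857 11300/7857 6 1 S
2 100/89 20/9 -2230/801 1330/801 6 2 E
3 40/29 200/153 -8860/4437 2740/4437 5 2 N
4 25/8 25/18 -425/144 -25/144 5 1 W
final 6 1 S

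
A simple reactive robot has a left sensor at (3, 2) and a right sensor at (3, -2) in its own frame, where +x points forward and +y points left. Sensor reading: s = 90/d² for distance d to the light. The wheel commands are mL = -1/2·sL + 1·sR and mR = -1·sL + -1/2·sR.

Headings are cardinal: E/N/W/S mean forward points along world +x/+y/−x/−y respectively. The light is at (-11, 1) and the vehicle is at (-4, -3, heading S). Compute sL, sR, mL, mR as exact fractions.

9/13 45/37 837/962 -1251/962

left sensor world pos  = (-2, -6); dL² = 130
right sensor world pos = (-6, -6); dR² = 74
sL = 90/130 = 9/13
sR = 90/74 = 45/37
mL = -1/2·sL + 1·sR = 837/962
mR = -1·sL + -1/2·sR = -1251/962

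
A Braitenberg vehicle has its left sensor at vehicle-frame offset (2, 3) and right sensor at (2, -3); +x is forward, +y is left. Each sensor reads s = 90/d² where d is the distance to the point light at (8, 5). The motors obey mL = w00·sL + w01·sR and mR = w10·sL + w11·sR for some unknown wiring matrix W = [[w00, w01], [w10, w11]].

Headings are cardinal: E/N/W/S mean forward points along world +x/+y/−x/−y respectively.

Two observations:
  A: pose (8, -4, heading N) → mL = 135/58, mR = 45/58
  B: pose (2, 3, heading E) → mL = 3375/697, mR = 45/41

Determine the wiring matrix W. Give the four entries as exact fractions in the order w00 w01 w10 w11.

1/2 1 0 1/2

obs A: pose=(8,-4,N) → sL=45/29, sR=45/29, mL=135/58, mR=45/58
obs B: pose=(2,3,E) → sL=90/17, sR=90/41, mL=3375/697, mR=45/41
sensor matrix S = [[45/29, 45/29], [90/17, 90/41]]; det S = -97200/20213
solve [mL_A; mL_B] = S·[w00; w01] and [mR_A; mR_B] = S·[w10; w11]:
  w00 = 1/2, w01 = 1, w10 = 0, w11 = 1/2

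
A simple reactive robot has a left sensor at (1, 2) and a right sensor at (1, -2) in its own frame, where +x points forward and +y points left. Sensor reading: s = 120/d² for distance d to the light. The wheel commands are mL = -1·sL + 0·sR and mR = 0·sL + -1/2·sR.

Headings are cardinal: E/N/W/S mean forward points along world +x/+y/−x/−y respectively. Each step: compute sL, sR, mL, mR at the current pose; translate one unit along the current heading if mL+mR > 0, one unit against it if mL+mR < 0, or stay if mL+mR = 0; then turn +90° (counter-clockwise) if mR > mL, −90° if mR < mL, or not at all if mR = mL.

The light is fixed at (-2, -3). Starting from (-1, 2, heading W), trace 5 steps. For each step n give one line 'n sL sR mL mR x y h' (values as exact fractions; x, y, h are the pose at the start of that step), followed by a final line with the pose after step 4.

0 40/3 120/49 -40/3 -60/49 -1 2 W
1 15/4 15/2 -15/4 -15/4 0 2 S
2 120/41 24/5 -120/41 -12/5 0 3 S
3 4/3 60/17 -4/3 -30/17 0 4 E
4 8/3 120/37 -8/3 -60/37 -1 4 S
final -1 5 E

n=0: pose=(-1,2,W); sL=40/3, sR=120/49; mL=-40/3, mR=-60/49; mL+mR=-2140/147 → advance -1; mR−mL=1780/147 → turn +1·90°
n=1: pose=(0,2,S); sL=15/4, sR=15/2; mL=-15/4, mR=-15/4; mL+mR=-15/2 → advance -1; mR−mL=0 → turn +0·90°
n=2: pose=(0,3,S); sL=120/41, sR=24/5; mL=-120/41, mR=-12/5; mL+mR=-1092/205 → advance -1; mR−mL=108/205 → turn +1·90°
n=3: pose=(0,4,E); sL=4/3, sR=60/17; mL=-4/3, mR=-30/17; mL+mR=-158/51 → advance -1; mR−mL=-22/51 → turn -1·90°
n=4: pose=(-1,4,S); sL=8/3, sR=120/37; mL=-8/3, mR=-60/37; mL+mR=-476/111 → advance -1; mR−mL=116/111 → turn +1·90°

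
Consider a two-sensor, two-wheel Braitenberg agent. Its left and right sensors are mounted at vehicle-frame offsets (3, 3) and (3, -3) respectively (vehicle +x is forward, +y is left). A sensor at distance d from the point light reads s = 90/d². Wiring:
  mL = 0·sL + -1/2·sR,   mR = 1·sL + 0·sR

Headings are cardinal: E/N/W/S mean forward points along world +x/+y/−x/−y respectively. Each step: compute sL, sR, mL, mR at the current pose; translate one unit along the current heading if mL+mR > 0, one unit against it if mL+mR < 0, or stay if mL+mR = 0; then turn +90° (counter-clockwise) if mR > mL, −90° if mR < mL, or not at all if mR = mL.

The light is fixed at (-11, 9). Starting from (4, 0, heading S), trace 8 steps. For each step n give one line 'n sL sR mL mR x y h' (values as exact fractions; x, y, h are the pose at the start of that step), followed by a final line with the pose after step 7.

0 5/26 5/16 -5/32 5/26 4 0 S
1 90/373 90/493 -45/493 90/373 4 -1 E
2 45/109 9/41 -9/82 45/109 5 -1 N
3 90/313 18/41 -9/41 90/313 5 0 W
4 5/26 5/16 -5/32 5/26 4 0 S
5 90/373 90/493 -45/493 90/373 4 -1 E
6 45/109 9/41 -9/82 45/109 5 -1 N
7 90/313 18/41 -9/41 90/313 5 0 W
final 4 0 S

n=0: pose=(4,0,S); sL=5/26, sR=5/16; mL=-5/32, mR=5/26; mL+mR=15/416 → advance +1; mR−mL=145/416 → turn +1·90°
n=1: pose=(4,-1,E); sL=90/373, sR=90/493; mL=-45/493, mR=90/373; mL+mR=27585/183889 → advance +1; mR−mL=61155/183889 → turn +1·90°
n=2: pose=(5,-1,N); sL=45/109, sR=9/41; mL=-9/82, mR=45/109; mL+mR=2709/8938 → advance +1; mR−mL=4671/8938 → turn +1·90°
n=3: pose=(5,0,W); sL=90/313, sR=18/41; mL=-9/41, mR=90/313; mL+mR=873/12833 → advance +1; mR−mL=6507/12833 → turn +1·90°
n=4: pose=(4,0,S); sL=5/26, sR=5/16; mL=-5/32, mR=5/26; mL+mR=15/416 → advance +1; mR−mL=145/416 → turn +1·90°
n=5: pose=(4,-1,E); sL=90/373, sR=90/493; mL=-45/493, mR=90/373; mL+mR=27585/183889 → advance +1; mR−mL=61155/183889 → turn +1·90°
n=6: pose=(5,-1,N); sL=45/109, sR=9/41; mL=-9/82, mR=45/109; mL+mR=2709/8938 → advance +1; mR−mL=4671/8938 → turn +1·90°
n=7: pose=(5,0,W); sL=90/313, sR=18/41; mL=-9/41, mR=90/313; mL+mR=873/12833 → advance +1; mR−mL=6507/12833 → turn +1·90°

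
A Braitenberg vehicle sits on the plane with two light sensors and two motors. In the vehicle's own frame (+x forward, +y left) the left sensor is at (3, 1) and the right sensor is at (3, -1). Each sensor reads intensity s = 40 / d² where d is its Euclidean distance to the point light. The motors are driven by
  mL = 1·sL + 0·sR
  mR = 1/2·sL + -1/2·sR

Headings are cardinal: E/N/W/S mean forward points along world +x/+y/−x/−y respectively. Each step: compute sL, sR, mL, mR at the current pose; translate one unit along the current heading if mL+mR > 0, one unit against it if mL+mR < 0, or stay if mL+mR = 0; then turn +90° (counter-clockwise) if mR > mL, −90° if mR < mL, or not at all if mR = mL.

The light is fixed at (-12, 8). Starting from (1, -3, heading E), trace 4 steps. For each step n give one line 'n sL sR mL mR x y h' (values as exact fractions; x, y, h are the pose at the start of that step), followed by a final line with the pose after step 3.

n=0: pose=(1,-3,E); sL=10/89, sR=1/10; mL=10/89, mR=11/1780; mL+mR=211/1780 → advance +1; mR−mL=-189/1780 → turn -1·90°
n=1: pose=(2,-3,S); sL=40/421, sR=8/73; mL=40/421, mR=-224/30733; mL+mR=2696/30733 → advance +1; mR−mL=-3144/30733 → turn -1·90°
n=2: pose=(2,-4,W); sL=4/29, sR=20/121; mL=4/29, mR=-48/3509; mL+mR=436/3509 → advance +1; mR−mL=-532/3509 → turn -1·90°
n=3: pose=(1,-4,N); sL=8/45, sR=40/277; mL=8/45, mR=208/12465; mL+mR=808/4155 → advance +1; mR−mL=-2008/12465 → turn -1·90°

0 10/89 1/10 10/89 11/1780 1 -3 E
1 40/421 8/73 40/421 -224/30733 2 -3 S
2 4/29 20/121 4/29 -48/3509 2 -4 W
3 8/45 40/277 8/45 208/12465 1 -4 N
final 1 -3 E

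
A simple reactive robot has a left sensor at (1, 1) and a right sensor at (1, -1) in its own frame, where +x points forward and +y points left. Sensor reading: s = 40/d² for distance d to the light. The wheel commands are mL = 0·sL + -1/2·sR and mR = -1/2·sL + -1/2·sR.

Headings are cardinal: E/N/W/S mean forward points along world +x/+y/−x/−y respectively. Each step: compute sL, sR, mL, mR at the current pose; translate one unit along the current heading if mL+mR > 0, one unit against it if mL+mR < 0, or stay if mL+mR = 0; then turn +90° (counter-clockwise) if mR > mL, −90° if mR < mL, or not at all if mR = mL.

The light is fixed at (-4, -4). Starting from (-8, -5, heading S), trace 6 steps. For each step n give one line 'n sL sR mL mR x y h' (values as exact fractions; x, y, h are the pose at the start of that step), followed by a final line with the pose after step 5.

0 40/13 40/29 -20/29 -840/377 -8 -5 S
1 20/13 20/13 -10/13 -20/13 -8 -4 W
2 40/17 8 -4 -88/17 -7 -4 N
3 10 5 -5/2 -15/2 -7 -5 E
4 40/13 40/29 -20/29 -840/377 -8 -5 S
5 20/13 20/13 -10/13 -20/13 -8 -4 W
final -7 -4 N

n=0: pose=(-8,-5,S); sL=40/13, sR=40/29; mL=-20/29, mR=-840/377; mL+mR=-1100/377 → advance -1; mR−mL=-20/13 → turn -1·90°
n=1: pose=(-8,-4,W); sL=20/13, sR=20/13; mL=-10/13, mR=-20/13; mL+mR=-30/13 → advance -1; mR−mL=-10/13 → turn -1·90°
n=2: pose=(-7,-4,N); sL=40/17, sR=8; mL=-4, mR=-88/17; mL+mR=-156/17 → advance -1; mR−mL=-20/17 → turn -1·90°
n=3: pose=(-7,-5,E); sL=10, sR=5; mL=-5/2, mR=-15/2; mL+mR=-10 → advance -1; mR−mL=-5 → turn -1·90°
n=4: pose=(-8,-5,S); sL=40/13, sR=40/29; mL=-20/29, mR=-840/377; mL+mR=-1100/377 → advance -1; mR−mL=-20/13 → turn -1·90°
n=5: pose=(-8,-4,W); sL=20/13, sR=20/13; mL=-10/13, mR=-20/13; mL+mR=-30/13 → advance -1; mR−mL=-10/13 → turn -1·90°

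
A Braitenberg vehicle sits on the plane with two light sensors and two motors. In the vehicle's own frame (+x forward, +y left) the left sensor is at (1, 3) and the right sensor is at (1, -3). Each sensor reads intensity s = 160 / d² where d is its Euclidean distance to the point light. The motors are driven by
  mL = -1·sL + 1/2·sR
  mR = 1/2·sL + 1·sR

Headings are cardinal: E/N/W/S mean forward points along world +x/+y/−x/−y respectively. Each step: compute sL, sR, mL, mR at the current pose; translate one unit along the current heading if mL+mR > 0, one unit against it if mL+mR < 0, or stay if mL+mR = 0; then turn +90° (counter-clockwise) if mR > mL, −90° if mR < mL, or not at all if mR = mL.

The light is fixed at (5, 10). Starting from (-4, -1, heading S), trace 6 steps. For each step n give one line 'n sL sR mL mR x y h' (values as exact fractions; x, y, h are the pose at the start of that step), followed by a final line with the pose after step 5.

n=0: pose=(-4,-1,S); sL=8/9, sR=5/9; mL=-11/18, mR=1; mL+mR=7/18 → advance +1; mR−mL=29/18 → turn +1·90°
n=1: pose=(-4,-2,E); sL=32/29, sR=160/289; mL=-6928/8381, mR=9264/8381; mL+mR=2336/8381 → advance +1; mR−mL=16192/8381 → turn +1·90°
n=2: pose=(-3,-2,N); sL=80/121, sR=80/73; mL=-1000/8833, mR=12600/8833; mL+mR=11600/8833 → advance +1; mR−mL=13600/8833 → turn +1·90°
n=3: pose=(-3,-1,W); sL=160/277, sR=32/29; mL=-208/8033, mR=11184/8033; mL+mR=10976/8033 → advance +1; mR−mL=11392/8033 → turn +1·90°
n=4: pose=(-4,-1,S); sL=8/9, sR=5/9; mL=-11/18, mR=1; mL+mR=7/18 → advance +1; mR−mL=29/18 → turn +1·90°
n=5: pose=(-4,-2,E); sL=32/29, sR=160/289; mL=-6928/8381, mR=9264/8381; mL+mR=2336/8381 → advance +1; mR−mL=16192/8381 → turn +1·90°

0 8/9 5/9 -11/18 1 -4 -1 S
1 32/29 160/289 -6928/8381 9264/8381 -4 -2 E
2 80/121 80/73 -1000/8833 12600/8833 -3 -2 N
3 160/277 32/29 -208/8033 11184/8033 -3 -1 W
4 8/9 5/9 -11/18 1 -4 -1 S
5 32/29 160/289 -6928/8381 9264/8381 -4 -2 E
final -3 -2 N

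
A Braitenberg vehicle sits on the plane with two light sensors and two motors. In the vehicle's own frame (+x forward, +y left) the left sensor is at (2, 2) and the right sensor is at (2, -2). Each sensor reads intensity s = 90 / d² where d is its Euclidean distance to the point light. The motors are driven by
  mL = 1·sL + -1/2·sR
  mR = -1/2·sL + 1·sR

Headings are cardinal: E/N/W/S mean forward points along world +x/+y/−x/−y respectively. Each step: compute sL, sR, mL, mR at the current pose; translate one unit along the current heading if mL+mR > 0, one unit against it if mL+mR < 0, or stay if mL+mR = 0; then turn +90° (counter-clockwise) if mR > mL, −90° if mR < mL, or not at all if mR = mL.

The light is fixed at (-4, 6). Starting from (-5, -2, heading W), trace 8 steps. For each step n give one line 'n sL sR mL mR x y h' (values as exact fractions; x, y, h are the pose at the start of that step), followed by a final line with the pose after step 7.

n=0: pose=(-5,-2,W); sL=90/109, sR=2; mL=-19/109, mR=173/109; mL+mR=154/109 → advance +1; mR−mL=192/109 → turn +1·90°
n=1: pose=(-6,-2,S); sL=9/10, sR=45/58; mL=297/580, mR=189/580; mL+mR=243/290 → advance +1; mR−mL=-27/145 → turn -1·90°
n=2: pose=(-6,-3,W); sL=90/137, sR=18/13; mL=-63/1781, mR=1881/1781; mL+mR=1818/1781 → advance +1; mR−mL=1944/1781 → turn +1·90°
n=3: pose=(-7,-3,S); sL=45/61, sR=45/73; mL=3825/8906, mR=2205/8906; mL+mR=3015/4453 → advance +1; mR−mL=-810/4453 → turn -1·90°
n=4: pose=(-7,-4,W); sL=90/169, sR=90/89; mL=405/15041, mR=11205/15041; mL+mR=11610/15041 → advance +1; mR−mL=10800/15041 → turn +1·90°
n=5: pose=(-8,-4,S); sL=45/74, sR=1/2; mL=53/148, mR=29/148; mL+mR=41/74 → advance +1; mR−mL=-6/37 → turn -1·90°
n=6: pose=(-8,-5,W); sL=18/41, sR=10/13; mL=29/533, mR=293/533; mL+mR=322/533 → advance +1; mR−mL=264/533 → turn +1·90°
n=7: pose=(-9,-5,S); sL=45/89, sR=45/109; mL=5805/19402, mR=3105/19402; mL+mR=4455/9701 → advance +1; mR−mL=-1350/9701 → turn -1·90°

0 90/109 2 -19/109 173/109 -5 -2 W
1 9/10 45/58 297/580 189/580 -6 -2 S
2 90/137 18/13 -63/1781 1881/1781 -6 -3 W
3 45/61 45/73 3825/8906 2205/8906 -7 -3 S
4 90/169 90/89 405/15041 11205/15041 -7 -4 W
5 45/74 1/2 53/148 29/148 -8 -4 S
6 18/41 10/13 29/533 293/533 -8 -5 W
7 45/89 45/109 5805/19402 3105/19402 -9 -5 S
final -9 -6 W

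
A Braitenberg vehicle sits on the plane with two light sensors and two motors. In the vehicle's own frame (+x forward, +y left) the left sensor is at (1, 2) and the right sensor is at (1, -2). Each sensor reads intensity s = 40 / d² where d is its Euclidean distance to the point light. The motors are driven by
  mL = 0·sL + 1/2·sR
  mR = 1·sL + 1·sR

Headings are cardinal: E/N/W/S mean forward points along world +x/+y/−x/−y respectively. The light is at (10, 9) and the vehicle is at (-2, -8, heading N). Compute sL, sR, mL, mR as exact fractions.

10/113 10/89 5/89 2020/10057

left sensor world pos  = (-4, -7); dL² = 452
right sensor world pos = (0, -7); dR² = 356
sL = 40/452 = 10/113
sR = 40/356 = 10/89
mL = 0·sL + 1/2·sR = 5/89
mR = 1·sL + 1·sR = 2020/10057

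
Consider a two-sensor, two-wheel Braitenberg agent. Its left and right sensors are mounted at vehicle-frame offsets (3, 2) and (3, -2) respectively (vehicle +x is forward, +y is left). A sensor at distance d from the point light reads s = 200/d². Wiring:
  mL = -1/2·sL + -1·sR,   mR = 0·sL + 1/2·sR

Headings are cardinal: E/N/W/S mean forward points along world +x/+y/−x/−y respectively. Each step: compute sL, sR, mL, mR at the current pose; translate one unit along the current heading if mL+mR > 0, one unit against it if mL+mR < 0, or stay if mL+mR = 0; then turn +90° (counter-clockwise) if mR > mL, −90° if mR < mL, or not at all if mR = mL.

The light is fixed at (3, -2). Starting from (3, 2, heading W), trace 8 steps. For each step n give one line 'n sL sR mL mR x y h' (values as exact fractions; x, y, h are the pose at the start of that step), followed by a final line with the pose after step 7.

0 200/13 40/9 -1420/117 20/9 3 2 W
1 20 100 -110 50 4 2 S
2 40/13 8 -124/13 4 4 3 E
3 50/17 50/17 -75/17 25/17 3 3 N
4 200/13 40/9 -1420/117 20/9 3 2 W
5 20 100 -110 50 4 2 S
6 40/13 8 -124/13 4 4 3 E
7 50/17 50/17 -75/17 25/17 3 3 N
final 3 2 W

n=0: pose=(3,2,W); sL=200/13, sR=40/9; mL=-1420/117, mR=20/9; mL+mR=-1160/117 → advance -1; mR−mL=560/39 → turn +1·90°
n=1: pose=(4,2,S); sL=20, sR=100; mL=-110, mR=50; mL+mR=-60 → advance -1; mR−mL=160 → turn +1·90°
n=2: pose=(4,3,E); sL=40/13, sR=8; mL=-124/13, mR=4; mL+mR=-72/13 → advance -1; mR−mL=176/13 → turn +1·90°
n=3: pose=(3,3,N); sL=50/17, sR=50/17; mL=-75/17, mR=25/17; mL+mR=-50/17 → advance -1; mR−mL=100/17 → turn +1·90°
n=4: pose=(3,2,W); sL=200/13, sR=40/9; mL=-1420/117, mR=20/9; mL+mR=-1160/117 → advance -1; mR−mL=560/39 → turn +1·90°
n=5: pose=(4,2,S); sL=20, sR=100; mL=-110, mR=50; mL+mR=-60 → advance -1; mR−mL=160 → turn +1·90°
n=6: pose=(4,3,E); sL=40/13, sR=8; mL=-124/13, mR=4; mL+mR=-72/13 → advance -1; mR−mL=176/13 → turn +1·90°
n=7: pose=(3,3,N); sL=50/17, sR=50/17; mL=-75/17, mR=25/17; mL+mR=-50/17 → advance -1; mR−mL=100/17 → turn +1·90°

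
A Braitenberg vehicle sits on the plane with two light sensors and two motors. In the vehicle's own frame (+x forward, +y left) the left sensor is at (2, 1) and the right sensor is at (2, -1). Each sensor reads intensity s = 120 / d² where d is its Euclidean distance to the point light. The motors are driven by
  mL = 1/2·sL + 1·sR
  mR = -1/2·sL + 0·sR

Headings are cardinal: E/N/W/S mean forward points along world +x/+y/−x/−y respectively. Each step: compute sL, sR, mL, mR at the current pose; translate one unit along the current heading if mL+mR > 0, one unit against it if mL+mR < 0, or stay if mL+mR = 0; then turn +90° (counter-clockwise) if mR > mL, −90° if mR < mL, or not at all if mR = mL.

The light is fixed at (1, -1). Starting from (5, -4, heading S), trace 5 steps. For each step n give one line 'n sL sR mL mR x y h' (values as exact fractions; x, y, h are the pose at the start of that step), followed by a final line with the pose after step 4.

0 12/5 60/17 402/85 -6/5 5 -4 S
1 120/29 120/13 4260/377 -60/29 5 -5 W
2 15 6 27/2 -15/2 4 -5 N
3 120/29 120/41 5940/1189 -60/29 4 -4 E
4 12/5 60/17 402/85 -6/5 5 -4 S
final 5 -5 W

n=0: pose=(5,-4,S); sL=12/5, sR=60/17; mL=402/85, mR=-6/5; mL+mR=60/17 → advance +1; mR−mL=-504/85 → turn -1·90°
n=1: pose=(5,-5,W); sL=120/29, sR=120/13; mL=4260/377, mR=-60/29; mL+mR=120/13 → advance +1; mR−mL=-5040/377 → turn -1·90°
n=2: pose=(4,-5,N); sL=15, sR=6; mL=27/2, mR=-15/2; mL+mR=6 → advance +1; mR−mL=-21 → turn -1·90°
n=3: pose=(4,-4,E); sL=120/29, sR=120/41; mL=5940/1189, mR=-60/29; mL+mR=120/41 → advance +1; mR−mL=-8400/1189 → turn -1·90°
n=4: pose=(5,-4,S); sL=12/5, sR=60/17; mL=402/85, mR=-6/5; mL+mR=60/17 → advance +1; mR−mL=-504/85 → turn -1·90°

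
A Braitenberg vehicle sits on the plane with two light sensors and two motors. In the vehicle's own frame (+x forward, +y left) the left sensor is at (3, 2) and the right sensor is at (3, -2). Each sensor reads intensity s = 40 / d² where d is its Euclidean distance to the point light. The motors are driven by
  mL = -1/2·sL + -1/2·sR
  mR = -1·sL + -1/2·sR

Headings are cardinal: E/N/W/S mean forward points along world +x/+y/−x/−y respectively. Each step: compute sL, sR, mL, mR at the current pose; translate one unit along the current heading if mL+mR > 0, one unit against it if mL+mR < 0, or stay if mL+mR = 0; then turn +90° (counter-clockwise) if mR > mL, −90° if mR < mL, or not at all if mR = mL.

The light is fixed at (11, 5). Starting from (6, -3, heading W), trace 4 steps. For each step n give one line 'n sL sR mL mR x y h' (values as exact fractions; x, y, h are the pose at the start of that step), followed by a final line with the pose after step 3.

0 10/41 2/5 -66/205 -91/205 6 -3 W
1 40/61 40/29 -1800/1769 -2380/1769 7 -3 N
2 4/5 20/61 -172/305 -294/305 7 -4 E
3 40/153 40/193 -6920/29529 -10780/29529 6 -4 S
final 6 -3 W

n=0: pose=(6,-3,W); sL=10/41, sR=2/5; mL=-66/205, mR=-91/205; mL+mR=-157/205 → advance -1; mR−mL=-5/41 → turn -1·90°
n=1: pose=(7,-3,N); sL=40/61, sR=40/29; mL=-1800/1769, mR=-2380/1769; mL+mR=-4180/1769 → advance -1; mR−mL=-20/61 → turn -1·90°
n=2: pose=(7,-4,E); sL=4/5, sR=20/61; mL=-172/305, mR=-294/305; mL+mR=-466/305 → advance -1; mR−mL=-2/5 → turn -1·90°
n=3: pose=(6,-4,S); sL=40/153, sR=40/193; mL=-6920/29529, mR=-10780/29529; mL+mR=-5900/9843 → advance -1; mR−mL=-20/153 → turn -1·90°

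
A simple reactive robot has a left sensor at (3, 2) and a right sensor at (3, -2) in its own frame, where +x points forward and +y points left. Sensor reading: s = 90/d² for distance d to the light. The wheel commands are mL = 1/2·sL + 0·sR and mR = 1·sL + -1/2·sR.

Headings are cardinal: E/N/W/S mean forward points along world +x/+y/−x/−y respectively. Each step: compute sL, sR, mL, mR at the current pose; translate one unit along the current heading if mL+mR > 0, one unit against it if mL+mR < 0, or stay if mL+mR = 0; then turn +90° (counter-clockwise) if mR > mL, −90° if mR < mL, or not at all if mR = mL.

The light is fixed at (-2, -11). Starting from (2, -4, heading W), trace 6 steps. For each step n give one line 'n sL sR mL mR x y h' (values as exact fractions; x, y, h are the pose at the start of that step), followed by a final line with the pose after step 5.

0 45/13 45/41 45/26 3105/1066 2 -4 W
1 90/41 90/17 45/41 -315/697 1 -4 S
2 45/8 45/32 45/16 315/64 1 -5 W
3 18/5 10 9/5 -7/5 0 -5 S
4 9 9/5 9/2 81/10 0 -6 W
5 90/13 18 45/13 -27/13 -1 -6 S
final -1 -7 W

n=0: pose=(2,-4,W); sL=45/13, sR=45/41; mL=45/26, mR=3105/1066; mL+mR=2475/533 → advance +1; mR−mL=630/533 → turn +1·90°
n=1: pose=(1,-4,S); sL=90/41, sR=90/17; mL=45/41, mR=-315/697; mL+mR=450/697 → advance +1; mR−mL=-1080/697 → turn -1·90°
n=2: pose=(1,-5,W); sL=45/8, sR=45/32; mL=45/16, mR=315/64; mL+mR=495/64 → advance +1; mR−mL=135/64 → turn +1·90°
n=3: pose=(0,-5,S); sL=18/5, sR=10; mL=9/5, mR=-7/5; mL+mR=2/5 → advance +1; mR−mL=-16/5 → turn -1·90°
n=4: pose=(0,-6,W); sL=9, sR=9/5; mL=9/2, mR=81/10; mL+mR=63/5 → advance +1; mR−mL=18/5 → turn +1·90°
n=5: pose=(-1,-6,S); sL=90/13, sR=18; mL=45/13, mR=-27/13; mL+mR=18/13 → advance +1; mR−mL=-72/13 → turn -1·90°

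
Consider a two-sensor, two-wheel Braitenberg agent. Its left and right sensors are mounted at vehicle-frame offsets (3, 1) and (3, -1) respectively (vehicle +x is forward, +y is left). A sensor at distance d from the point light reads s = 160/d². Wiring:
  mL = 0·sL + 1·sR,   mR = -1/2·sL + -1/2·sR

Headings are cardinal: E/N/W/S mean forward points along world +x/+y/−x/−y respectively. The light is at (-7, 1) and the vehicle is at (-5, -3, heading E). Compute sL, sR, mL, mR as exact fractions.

left sensor world pos  = (-2, -2); dL² = 34
right sensor world pos = (-2, -4); dR² = 50
sL = 160/34 = 80/17
sR = 160/50 = 16/5
mL = 0·sL + 1·sR = 16/5
mR = -1/2·sL + -1/2·sR = -336/85

80/17 16/5 16/5 -336/85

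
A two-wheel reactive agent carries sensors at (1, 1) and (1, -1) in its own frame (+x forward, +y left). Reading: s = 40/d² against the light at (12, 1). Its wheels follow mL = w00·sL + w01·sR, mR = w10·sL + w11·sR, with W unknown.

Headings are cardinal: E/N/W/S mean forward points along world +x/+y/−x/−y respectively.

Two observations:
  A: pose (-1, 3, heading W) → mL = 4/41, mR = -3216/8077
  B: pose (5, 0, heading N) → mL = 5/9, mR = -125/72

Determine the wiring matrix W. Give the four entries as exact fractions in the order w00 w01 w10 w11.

obs A: pose=(-1,3,W) → sL=40/197, sR=8/41, mL=4/41, mR=-3216/8077
obs B: pose=(5,0,N) → sL=5/8, sR=10/9, mL=5/9, mR=-125/72
sensor matrix S = [[40/197, 8/41], [5/8, 10/9]]; det S = 7535/72693
solve [mL_A; mL_B] = S·[w00; w01] and [mR_A; mR_B] = S·[w10; w11]:
  w00 = 0, w01 = 1/2, w10 = -1, w11 = -1

0 1/2 -1 -1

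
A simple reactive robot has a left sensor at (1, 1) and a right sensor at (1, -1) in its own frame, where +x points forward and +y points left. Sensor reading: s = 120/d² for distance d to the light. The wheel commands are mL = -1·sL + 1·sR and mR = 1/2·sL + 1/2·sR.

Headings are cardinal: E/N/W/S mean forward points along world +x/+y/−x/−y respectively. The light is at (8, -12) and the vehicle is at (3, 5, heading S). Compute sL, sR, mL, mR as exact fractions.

15/34 30/73 -75/2482 2115/4964

left sensor world pos  = (4, 4); dL² = 272
right sensor world pos = (2, 4); dR² = 292
sL = 120/272 = 15/34
sR = 120/292 = 30/73
mL = -1·sL + 1·sR = -75/2482
mR = 1/2·sL + 1/2·sR = 2115/4964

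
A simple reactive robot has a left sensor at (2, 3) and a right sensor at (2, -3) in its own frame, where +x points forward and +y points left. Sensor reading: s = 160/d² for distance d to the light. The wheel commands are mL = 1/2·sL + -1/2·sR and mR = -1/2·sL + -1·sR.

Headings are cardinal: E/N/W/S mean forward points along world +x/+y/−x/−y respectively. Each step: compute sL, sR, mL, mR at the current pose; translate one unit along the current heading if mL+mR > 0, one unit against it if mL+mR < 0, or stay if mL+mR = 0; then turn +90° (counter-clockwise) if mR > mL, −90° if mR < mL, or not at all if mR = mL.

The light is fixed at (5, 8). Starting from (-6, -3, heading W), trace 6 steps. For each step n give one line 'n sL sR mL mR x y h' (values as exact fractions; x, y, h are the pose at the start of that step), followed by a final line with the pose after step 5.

n=0: pose=(-6,-3,W); sL=32/73, sR=160/233; mL=-2112/17009, mR=-15408/17009; mL+mR=-240/233 → advance -1; mR−mL=-13296/17009 → turn -1·90°
n=1: pose=(-5,-3,N); sL=16/25, sR=16/13; mL=-96/325, mR=-504/325; mL+mR=-24/13 → advance -1; mR−mL=-408/325 → turn -1·90°
n=2: pose=(-5,-4,E); sL=32/29, sR=160/289; mL=2304/8381, mR=-9264/8381; mL+mR=-240/289 → advance -1; mR−mL=-11568/8381 → turn -1·90°
n=3: pose=(-6,-4,S); sL=8/13, sR=20/49; mL=66/637, mR=-456/637; mL+mR=-30/49 → advance -1; mR−mL=-522/637 → turn -1·90°
n=4: pose=(-6,-3,W); sL=32/73, sR=160/233; mL=-2112/17009, mR=-15408/17009; mL+mR=-240/233 → advance -1; mR−mL=-13296/17009 → turn -1·90°
n=5: pose=(-5,-3,N); sL=16/25, sR=16/13; mL=-96/325, mR=-504/325; mL+mR=-24/13 → advance -1; mR−mL=-408/325 → turn -1·90°

0 32/73 160/233 -2112/17009 -15408/17009 -6 -3 W
1 16/25 16/13 -96/325 -504/325 -5 -3 N
2 32/29 160/289 2304/8381 -9264/8381 -5 -4 E
3 8/13 20/49 66/637 -456/637 -6 -4 S
4 32/73 160/233 -2112/17009 -15408/17009 -6 -3 W
5 16/25 16/13 -96/325 -504/325 -5 -3 N
final -5 -4 E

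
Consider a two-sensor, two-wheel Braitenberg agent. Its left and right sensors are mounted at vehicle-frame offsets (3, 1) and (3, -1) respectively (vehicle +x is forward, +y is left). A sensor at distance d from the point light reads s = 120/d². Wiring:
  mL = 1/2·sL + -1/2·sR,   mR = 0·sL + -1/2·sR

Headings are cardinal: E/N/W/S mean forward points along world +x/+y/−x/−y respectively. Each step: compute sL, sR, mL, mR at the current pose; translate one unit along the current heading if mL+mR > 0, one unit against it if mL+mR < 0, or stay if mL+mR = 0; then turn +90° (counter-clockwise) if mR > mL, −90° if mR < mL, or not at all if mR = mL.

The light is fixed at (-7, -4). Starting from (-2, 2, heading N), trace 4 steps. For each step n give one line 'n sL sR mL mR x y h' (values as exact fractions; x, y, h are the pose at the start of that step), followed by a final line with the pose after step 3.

0 120/97 40/39 400/3783 -20/39 -2 2 N
1 6/5 3/2 -3/20 -3/4 -2 1 E
2 120/29 120/13 -960/377 -60/13 -3 1 S
3 60/13 12/5 72/65 -6/5 -3 2 W
final -2 2 N

n=0: pose=(-2,2,N); sL=120/97, sR=40/39; mL=400/3783, mR=-20/39; mL+mR=-1540/3783 → advance -1; mR−mL=-60/97 → turn -1·90°
n=1: pose=(-2,1,E); sL=6/5, sR=3/2; mL=-3/20, mR=-3/4; mL+mR=-9/10 → advance -1; mR−mL=-3/5 → turn -1·90°
n=2: pose=(-3,1,S); sL=120/29, sR=120/13; mL=-960/377, mR=-60/13; mL+mR=-2700/377 → advance -1; mR−mL=-60/29 → turn -1·90°
n=3: pose=(-3,2,W); sL=60/13, sR=12/5; mL=72/65, mR=-6/5; mL+mR=-6/65 → advance -1; mR−mL=-30/13 → turn -1·90°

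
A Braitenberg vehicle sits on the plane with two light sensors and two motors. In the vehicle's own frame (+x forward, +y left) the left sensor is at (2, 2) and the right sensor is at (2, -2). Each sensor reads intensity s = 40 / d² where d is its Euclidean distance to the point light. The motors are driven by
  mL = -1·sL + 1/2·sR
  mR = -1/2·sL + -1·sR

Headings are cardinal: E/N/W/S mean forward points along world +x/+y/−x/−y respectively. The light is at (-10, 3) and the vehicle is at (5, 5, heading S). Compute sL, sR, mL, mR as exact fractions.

40/289 40/169 -980/48841 -14940/48841

left sensor world pos  = (7, 3); dL² = 289
right sensor world pos = (3, 3); dR² = 169
sL = 40/289 = 40/289
sR = 40/169 = 40/169
mL = -1·sL + 1/2·sR = -980/48841
mR = -1/2·sL + -1·sR = -14940/48841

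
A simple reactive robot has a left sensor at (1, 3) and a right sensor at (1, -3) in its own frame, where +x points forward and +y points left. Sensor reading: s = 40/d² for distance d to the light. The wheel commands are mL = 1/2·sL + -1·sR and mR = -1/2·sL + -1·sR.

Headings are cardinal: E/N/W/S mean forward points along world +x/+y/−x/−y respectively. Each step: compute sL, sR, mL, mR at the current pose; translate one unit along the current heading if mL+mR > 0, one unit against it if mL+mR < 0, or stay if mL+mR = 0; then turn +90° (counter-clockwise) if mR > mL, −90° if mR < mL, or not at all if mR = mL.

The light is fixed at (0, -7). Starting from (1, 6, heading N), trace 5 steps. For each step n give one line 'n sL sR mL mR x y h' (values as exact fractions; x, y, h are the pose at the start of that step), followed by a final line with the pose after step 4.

0 1/5 10/53 -47/530 -153/530 1 6 N
1 40/229 8/17 -1492/3893 -2172/3893 1 5 E
2 4/13 4/13 -2/13 -6/13 0 5 S
3 40/101 40/257 1100/25957 -9180/25957 0 6 W
4 1/5 10/53 -47/530 -153/530 1 6 N
final 1 5 E

n=0: pose=(1,6,N); sL=1/5, sR=10/53; mL=-47/530, mR=-153/530; mL+mR=-20/53 → advance -1; mR−mL=-1/5 → turn -1·90°
n=1: pose=(1,5,E); sL=40/229, sR=8/17; mL=-1492/3893, mR=-2172/3893; mL+mR=-16/17 → advance -1; mR−mL=-40/229 → turn -1·90°
n=2: pose=(0,5,S); sL=4/13, sR=4/13; mL=-2/13, mR=-6/13; mL+mR=-8/13 → advance -1; mR−mL=-4/13 → turn -1·90°
n=3: pose=(0,6,W); sL=40/101, sR=40/257; mL=1100/25957, mR=-9180/25957; mL+mR=-80/257 → advance -1; mR−mL=-40/101 → turn -1·90°
n=4: pose=(1,6,N); sL=1/5, sR=10/53; mL=-47/530, mR=-153/530; mL+mR=-20/53 → advance -1; mR−mL=-1/5 → turn -1·90°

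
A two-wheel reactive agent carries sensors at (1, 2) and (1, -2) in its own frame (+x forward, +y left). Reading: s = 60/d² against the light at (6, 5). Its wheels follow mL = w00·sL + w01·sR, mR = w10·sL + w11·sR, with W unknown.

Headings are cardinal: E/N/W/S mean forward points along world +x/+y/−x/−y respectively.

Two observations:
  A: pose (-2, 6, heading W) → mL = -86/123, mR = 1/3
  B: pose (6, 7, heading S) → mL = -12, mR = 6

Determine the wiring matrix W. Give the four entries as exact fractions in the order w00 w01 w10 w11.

obs A: pose=(-2,6,W) → sL=30/41, sR=2/3, mL=-86/123, mR=1/3
obs B: pose=(6,7,S) → sL=12, sR=12, mL=-12, mR=6
sensor matrix S = [[30/41, 2/3], [12, 12]]; det S = 32/41
solve [mL_A; mL_B] = S·[w00; w01] and [mR_A; mR_B] = S·[w10; w11]:
  w00 = -1/2, w01 = -1/2, w10 = 0, w11 = 1/2

-1/2 -1/2 0 1/2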